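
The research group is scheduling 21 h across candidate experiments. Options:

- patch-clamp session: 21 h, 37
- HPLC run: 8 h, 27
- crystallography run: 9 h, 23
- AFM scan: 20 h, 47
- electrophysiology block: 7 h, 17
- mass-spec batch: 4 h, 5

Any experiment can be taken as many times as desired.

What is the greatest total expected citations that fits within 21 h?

The ratio ordering already packs tightly: 2×HPLC run + mass-spec batch, 20 h, 59.
No other feasible combination exceeds 59.

59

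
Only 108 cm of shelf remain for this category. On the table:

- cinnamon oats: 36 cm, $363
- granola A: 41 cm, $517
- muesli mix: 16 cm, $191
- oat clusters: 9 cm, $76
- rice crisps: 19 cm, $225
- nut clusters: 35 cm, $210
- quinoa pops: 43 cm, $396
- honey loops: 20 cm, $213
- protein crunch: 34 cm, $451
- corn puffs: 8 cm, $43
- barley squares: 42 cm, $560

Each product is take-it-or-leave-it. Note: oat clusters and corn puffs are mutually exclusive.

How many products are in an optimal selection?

4

The maximum weekly sales within 108 cm is 1344.
For example granola A + muesli mix + oat clusters + barley squares achieves it, using 108 cm.
Every optimal selection uses 4 products.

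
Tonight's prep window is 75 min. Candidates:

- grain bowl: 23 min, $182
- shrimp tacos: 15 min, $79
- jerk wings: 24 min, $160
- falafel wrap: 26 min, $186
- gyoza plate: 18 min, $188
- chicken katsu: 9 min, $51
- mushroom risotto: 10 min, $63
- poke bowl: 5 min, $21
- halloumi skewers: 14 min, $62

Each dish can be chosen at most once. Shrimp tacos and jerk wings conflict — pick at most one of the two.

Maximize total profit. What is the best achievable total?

Filling by ratio: grain bowl + falafel wrap + gyoza plate + poke bowl for 577, with 3 min left unused.
Replace falafel wrap and poke bowl with jerk wings + mushroom risotto: the trade gains 16 net, giving 593 at 75 min.

593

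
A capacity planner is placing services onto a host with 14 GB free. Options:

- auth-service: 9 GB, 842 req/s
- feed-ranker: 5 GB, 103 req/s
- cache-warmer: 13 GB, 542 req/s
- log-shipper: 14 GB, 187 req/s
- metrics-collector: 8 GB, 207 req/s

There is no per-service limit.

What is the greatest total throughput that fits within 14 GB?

945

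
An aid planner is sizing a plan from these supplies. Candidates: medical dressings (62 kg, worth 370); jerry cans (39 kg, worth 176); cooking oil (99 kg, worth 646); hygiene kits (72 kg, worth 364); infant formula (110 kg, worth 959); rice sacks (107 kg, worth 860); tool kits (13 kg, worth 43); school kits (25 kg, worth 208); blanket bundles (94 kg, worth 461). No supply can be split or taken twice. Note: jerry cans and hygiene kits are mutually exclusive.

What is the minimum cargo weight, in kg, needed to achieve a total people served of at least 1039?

Minimise kg subject to total people served ≥ 1039.
Taking rice sacks + school kits gives 1068 (≥ 1039) for 132 kg.
Any bundle with less than 132 kg falls short of 1039.

132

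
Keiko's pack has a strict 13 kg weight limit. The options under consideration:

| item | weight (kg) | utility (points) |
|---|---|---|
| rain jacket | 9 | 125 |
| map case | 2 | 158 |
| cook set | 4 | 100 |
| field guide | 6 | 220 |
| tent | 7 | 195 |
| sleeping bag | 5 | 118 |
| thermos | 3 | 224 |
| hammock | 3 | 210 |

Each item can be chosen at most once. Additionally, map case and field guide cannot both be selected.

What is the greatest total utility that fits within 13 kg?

Taking the top-ratio items first gives map case + cook set + thermos + hammock for 692 (12 kg).
Dropping cook set frees 4 kg; slotting in sleeping bag (5 kg) lifts the total to 710 at 13 kg.
The closest alternative, map case + cook set + thermos + hammock, reaches only 692.

710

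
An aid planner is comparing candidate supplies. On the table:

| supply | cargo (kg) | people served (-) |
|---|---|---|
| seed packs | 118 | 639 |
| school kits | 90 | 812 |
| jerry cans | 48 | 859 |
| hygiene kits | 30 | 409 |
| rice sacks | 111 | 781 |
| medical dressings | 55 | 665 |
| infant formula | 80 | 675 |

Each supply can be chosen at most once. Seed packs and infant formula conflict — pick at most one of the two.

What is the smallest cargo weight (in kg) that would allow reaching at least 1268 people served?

78

Look for the lowest-cargo combination reaching 1268.
jerry cans + hygiene kits reaches 1268 using 78 kg.
No combination under 78 kg hits 1268.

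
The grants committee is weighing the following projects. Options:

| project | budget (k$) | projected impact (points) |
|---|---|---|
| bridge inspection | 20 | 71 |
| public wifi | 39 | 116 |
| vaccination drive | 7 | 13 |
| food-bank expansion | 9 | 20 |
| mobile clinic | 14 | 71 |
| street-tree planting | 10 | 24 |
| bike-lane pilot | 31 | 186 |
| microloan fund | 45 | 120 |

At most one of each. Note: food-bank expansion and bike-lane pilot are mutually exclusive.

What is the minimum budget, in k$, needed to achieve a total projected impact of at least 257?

Need the lightest bundle worth ≥ 257.
mobile clinic + bike-lane pilot: 257 projected impact at 45 k$.
Any bundle with less than 45 k$ falls short of 257.

45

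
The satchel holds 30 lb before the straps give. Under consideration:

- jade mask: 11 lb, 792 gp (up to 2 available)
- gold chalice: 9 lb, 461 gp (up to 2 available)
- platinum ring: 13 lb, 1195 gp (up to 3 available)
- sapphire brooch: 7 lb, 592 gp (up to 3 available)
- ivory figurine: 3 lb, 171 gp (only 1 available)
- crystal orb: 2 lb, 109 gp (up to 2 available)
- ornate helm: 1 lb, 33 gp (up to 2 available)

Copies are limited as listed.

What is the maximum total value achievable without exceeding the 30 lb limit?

2608

By value per lb: platinum ring 91.92, sapphire brooch 84.57, jade mask 72.00, ivory figurine 57.00 lead.
A density-first pass picks 2×platinum ring + ivory figurine + ornate helm — 2594 at 30 lb.
Dropping ivory figurine and ornate helm frees 4 lb; slotting in 2×crystal orb (4 lb) lifts the total to 2608 at 30 lb.
That's the maximum — no swap from here does better than 2608.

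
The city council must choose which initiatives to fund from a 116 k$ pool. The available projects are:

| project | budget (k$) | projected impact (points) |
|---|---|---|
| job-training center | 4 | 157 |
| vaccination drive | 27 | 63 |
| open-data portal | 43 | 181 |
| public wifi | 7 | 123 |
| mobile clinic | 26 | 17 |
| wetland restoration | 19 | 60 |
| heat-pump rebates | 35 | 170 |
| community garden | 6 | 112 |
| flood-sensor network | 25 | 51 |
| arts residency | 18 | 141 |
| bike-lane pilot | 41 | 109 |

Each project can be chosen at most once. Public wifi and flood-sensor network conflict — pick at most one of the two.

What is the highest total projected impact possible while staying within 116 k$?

884

Ranking by ratio (projected impact/k$): job-training center 39.25, community garden 18.67, public wifi 17.57.
The ratio ordering already packs tightly: job-training center + open-data portal + public wifi + heat-pump rebates + community garden + arts residency, 113 k$, 884.
No other feasible combination exceeds 884.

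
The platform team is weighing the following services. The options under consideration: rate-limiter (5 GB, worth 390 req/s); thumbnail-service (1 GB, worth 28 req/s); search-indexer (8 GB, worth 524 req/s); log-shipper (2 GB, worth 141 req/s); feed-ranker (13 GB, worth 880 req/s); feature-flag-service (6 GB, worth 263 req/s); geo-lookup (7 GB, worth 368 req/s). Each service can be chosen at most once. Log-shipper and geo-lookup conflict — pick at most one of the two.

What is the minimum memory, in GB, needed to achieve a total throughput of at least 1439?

21

Look for the lowest-memory combination reaching 1439.
Taking rate-limiter + thumbnail-service + log-shipper + feed-ranker gives 1439 (≥ 1439) for 21 GB.
Any bundle with less than 21 GB falls short of 1439.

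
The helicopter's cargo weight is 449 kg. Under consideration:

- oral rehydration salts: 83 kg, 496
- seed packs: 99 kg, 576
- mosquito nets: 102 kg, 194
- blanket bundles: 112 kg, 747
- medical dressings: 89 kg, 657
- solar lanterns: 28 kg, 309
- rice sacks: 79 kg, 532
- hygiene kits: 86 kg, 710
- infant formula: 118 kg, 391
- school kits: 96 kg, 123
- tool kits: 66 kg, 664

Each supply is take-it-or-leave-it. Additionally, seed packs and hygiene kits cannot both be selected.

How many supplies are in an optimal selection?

6

Optimal total is 3368.
For example oral rehydration salts + medical dressings + solar lanterns + rice sacks + hygiene kits + tool kits achieves it, using 431 kg.
Any selection reaching 3368 contains exactly 6 supplies.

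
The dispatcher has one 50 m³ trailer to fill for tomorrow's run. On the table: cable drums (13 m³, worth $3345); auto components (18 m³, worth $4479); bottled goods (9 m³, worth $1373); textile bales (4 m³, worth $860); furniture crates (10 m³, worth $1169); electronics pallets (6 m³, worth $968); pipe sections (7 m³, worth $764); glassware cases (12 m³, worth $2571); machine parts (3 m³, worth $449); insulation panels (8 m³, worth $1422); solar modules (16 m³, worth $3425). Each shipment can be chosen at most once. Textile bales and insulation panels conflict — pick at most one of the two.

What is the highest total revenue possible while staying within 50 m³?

Best packing: cable drums + auto components + textile bales + glassware cases + machine parts — 50 m³, 11704 total.
That's the maximum — no feasible swap from here does better than 11704.

11704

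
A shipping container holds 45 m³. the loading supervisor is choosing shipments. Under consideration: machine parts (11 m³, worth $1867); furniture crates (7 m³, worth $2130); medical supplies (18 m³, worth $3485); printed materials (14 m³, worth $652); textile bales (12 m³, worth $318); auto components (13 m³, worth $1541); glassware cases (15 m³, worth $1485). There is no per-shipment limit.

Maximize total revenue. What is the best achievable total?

The ratio ordering already packs tightly: 6×furniture crates, 42 m³, 12780.
That's the maximum — no swap from here does better than 12780.

12780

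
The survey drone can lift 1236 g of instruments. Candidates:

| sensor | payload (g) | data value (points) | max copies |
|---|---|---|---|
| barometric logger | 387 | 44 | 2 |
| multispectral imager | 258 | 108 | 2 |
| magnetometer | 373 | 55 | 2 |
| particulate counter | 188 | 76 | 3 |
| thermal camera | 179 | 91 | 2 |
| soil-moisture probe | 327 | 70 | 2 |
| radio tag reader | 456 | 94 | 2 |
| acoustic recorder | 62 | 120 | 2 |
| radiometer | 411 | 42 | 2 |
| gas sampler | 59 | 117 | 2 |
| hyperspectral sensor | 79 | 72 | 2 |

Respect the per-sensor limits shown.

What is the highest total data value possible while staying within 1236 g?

984

Best packing: multispectral imager + particulate counter + 2×thermal camera + 2×acoustic recorder + 2×gas sampler + 2×hyperspectral sensor — 1204 g, 984 total.
Nothing else within 1236 g beats 984.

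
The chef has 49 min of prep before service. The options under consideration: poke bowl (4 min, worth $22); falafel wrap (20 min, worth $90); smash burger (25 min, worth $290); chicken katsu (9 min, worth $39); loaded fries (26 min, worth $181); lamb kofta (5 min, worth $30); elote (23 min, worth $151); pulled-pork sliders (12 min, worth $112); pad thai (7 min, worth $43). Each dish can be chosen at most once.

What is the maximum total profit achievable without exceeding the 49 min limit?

Taking smash burger + lamb kofta + pulled-pork sliders + pad thai: 49 min used, 475 in profit.

475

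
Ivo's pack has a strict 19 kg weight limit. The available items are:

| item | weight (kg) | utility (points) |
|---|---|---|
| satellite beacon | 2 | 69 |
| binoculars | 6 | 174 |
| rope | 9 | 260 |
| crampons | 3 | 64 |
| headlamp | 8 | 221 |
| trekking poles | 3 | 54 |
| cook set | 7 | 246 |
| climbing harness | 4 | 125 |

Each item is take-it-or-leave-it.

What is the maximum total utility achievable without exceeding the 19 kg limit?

614

Ranking by ratio (utility/kg): cook set 35.14, satellite beacon 34.50, climbing harness 31.25, binoculars 29.00.
Taking satellite beacon + binoculars + cook set + climbing harness: 19 kg used, 614 in utility.
That's the maximum — no swap from here does better than 614.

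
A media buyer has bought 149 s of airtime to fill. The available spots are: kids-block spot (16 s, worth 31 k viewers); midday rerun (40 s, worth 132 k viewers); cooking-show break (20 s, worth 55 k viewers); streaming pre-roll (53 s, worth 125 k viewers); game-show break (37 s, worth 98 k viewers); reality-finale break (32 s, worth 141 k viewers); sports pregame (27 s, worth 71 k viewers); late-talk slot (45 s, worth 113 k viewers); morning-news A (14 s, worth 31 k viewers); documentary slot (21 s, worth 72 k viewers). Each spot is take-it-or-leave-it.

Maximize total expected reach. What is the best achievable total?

Filling by ratio: midday rerun + cooking-show break + reality-finale break + sports pregame + documentary slot for 471, with 9 s left unused.
Dropping cooking-show break and sports pregame frees 47 s; slotting in kids-block spot + game-show break (53 s) lifts the total to 474 at 146 s.
No other feasible combination exceeds 474.

474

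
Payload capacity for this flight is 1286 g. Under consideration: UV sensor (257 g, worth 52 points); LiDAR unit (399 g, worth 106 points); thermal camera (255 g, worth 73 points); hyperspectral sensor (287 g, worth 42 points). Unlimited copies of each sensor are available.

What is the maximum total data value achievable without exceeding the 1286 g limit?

Taking 5×thermal camera: 1275 g used, 365 in data value.
That's the maximum — no swap from here does better than 365.

365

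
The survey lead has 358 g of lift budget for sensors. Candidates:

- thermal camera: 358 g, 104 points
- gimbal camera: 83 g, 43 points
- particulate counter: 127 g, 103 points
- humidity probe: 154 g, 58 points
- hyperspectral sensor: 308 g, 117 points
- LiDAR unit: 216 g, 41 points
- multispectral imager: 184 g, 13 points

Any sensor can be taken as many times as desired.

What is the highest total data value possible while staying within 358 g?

249

Ranking by ratio (data value/g): particulate counter 0.81, gimbal camera 0.52, hyperspectral sensor 0.38, humidity probe 0.38.
Best packing: gimbal camera + 2×particulate counter — 337 g, 249 total.
The spare 21 g is too small for any remaining sensor, and no exchange beats 249.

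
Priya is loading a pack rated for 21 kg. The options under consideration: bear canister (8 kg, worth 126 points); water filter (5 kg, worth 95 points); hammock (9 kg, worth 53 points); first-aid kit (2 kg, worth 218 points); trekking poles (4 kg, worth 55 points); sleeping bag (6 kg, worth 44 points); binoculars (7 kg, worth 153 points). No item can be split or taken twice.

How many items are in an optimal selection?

4

The maximum utility within 21 kg is 552.
One optimal bundle: bear canister + first-aid kit + trekking poles + binoculars (21 kg).
All optima have 4 items.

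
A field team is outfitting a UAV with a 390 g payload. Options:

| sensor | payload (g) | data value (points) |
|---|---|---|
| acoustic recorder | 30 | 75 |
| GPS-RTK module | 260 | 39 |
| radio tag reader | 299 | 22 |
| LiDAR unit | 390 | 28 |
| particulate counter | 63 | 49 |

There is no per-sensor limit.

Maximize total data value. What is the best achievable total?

By data value per g: acoustic recorder 2.50, particulate counter 0.78, GPS-RTK module 0.15 lead.
Best packing: 13×acoustic recorder — 390 g, 975 total.
Every other selection either busts 390 g or fails to beat 975.

975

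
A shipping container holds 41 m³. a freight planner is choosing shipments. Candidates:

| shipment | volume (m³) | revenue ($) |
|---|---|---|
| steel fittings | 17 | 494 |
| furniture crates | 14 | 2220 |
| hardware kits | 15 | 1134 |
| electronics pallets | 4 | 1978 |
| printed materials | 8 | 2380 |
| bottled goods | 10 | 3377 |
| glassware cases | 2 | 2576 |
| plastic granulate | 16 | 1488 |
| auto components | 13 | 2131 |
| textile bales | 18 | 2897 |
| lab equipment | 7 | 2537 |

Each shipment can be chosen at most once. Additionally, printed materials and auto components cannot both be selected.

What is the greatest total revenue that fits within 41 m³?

13365

Taking the top-ratio shipments first gives electronics pallets + printed materials + bottled goods + glassware cases + lab equipment for 12848 (31 m³).
Dropping printed materials frees 8 m³; slotting in textile bales (18 m³) lifts the total to 13365 at 41 m³.
The closest alternative, furniture crates + printed materials + bottled goods + glassware cases + lab equipment, reaches only 13090.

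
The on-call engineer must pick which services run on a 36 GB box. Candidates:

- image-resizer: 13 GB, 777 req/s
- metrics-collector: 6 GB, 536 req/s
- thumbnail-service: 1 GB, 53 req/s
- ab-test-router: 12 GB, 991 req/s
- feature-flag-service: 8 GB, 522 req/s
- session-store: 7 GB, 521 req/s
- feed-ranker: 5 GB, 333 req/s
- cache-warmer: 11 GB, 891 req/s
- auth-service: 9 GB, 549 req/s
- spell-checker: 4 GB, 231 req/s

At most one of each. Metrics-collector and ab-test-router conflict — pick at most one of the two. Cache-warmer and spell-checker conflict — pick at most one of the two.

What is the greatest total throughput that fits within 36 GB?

Best packing: thumbnail-service + ab-test-router + session-store + feed-ranker + cache-warmer — 36 GB, 2789 total.
Next best is ab-test-router + feature-flag-service + feed-ranker + cache-warmer at 2737 (36 GB) — short by 52.

2789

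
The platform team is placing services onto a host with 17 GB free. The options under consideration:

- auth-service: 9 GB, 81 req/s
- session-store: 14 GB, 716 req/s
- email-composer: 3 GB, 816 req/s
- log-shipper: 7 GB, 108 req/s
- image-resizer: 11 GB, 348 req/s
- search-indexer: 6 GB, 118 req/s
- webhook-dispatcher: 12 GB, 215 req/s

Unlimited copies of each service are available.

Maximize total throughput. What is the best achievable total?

Taking 5×email-composer: 15 GB used, 4080 in throughput.
That's the maximum — no swap from here does better than 4080.

4080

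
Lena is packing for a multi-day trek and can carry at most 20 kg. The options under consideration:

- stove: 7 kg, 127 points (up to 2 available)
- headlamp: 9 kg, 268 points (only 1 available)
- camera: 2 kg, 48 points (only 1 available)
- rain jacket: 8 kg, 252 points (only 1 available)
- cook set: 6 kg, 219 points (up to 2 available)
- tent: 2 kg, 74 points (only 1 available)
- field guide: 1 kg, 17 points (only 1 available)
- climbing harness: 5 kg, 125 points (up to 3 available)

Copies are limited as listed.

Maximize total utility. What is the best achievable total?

690

Density check — tent 37.00, cook set 36.50, rain jacket 31.50, headlamp 29.78 are the best per kg.
Greedy by ratio would take 2×cook set + tent + field guide + climbing harness: 20 kg used, total 654.
The 8 kg tied up in tent and field guide and climbing harness is better spent on rain jacket — total rises to 690 (20 kg).
That's the maximum — no swap from here does better than 690.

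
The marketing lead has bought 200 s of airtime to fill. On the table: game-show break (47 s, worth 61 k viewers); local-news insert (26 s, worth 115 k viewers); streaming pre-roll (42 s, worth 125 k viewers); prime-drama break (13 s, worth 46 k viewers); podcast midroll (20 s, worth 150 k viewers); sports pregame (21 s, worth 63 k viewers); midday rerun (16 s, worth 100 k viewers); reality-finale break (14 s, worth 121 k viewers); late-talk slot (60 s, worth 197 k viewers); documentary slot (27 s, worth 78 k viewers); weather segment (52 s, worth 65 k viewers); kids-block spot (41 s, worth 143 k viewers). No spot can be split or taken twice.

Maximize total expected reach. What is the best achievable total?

889

Filling by ratio: local-news insert + prime-drama break + podcast midroll + midday rerun + reality-finale break + late-talk slot + kids-block spot for 872, with 10 s left unused.
Replace prime-drama break with sports pregame: the trade gains 17 net, giving 889 at 198 s.
The closest alternative, local-news insert + streaming pre-roll + prime-drama break + podcast midroll + midday rerun + reality-finale break + documentary slot + kids-block spot, reaches only 878.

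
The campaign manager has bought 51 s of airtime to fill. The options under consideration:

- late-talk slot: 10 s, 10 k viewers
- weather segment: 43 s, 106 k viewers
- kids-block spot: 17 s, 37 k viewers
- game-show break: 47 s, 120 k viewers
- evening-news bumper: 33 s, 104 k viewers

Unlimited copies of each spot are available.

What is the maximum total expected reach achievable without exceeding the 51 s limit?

Kids-block spot + evening-news bumper uses 50 of the 51 s and totals 141.
That's the maximum — no swap from here does better than 141.

141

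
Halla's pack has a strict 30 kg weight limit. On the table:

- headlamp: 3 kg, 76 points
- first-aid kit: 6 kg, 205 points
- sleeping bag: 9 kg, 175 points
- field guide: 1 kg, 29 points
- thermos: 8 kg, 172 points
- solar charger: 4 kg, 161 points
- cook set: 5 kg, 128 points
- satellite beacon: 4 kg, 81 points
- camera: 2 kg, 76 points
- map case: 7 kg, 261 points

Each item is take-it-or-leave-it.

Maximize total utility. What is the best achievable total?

By utility per kg: solar charger 40.25, camera 38.00, map case 37.29 lead.
Taking the top-ratio items first gives headlamp + first-aid kit + field guide + solar charger + cook set + camera + map case for 936 (28 kg).
Dropping field guide and cook set frees 6 kg; slotting in thermos (8 kg) lifts the total to 951 at 30 kg.

951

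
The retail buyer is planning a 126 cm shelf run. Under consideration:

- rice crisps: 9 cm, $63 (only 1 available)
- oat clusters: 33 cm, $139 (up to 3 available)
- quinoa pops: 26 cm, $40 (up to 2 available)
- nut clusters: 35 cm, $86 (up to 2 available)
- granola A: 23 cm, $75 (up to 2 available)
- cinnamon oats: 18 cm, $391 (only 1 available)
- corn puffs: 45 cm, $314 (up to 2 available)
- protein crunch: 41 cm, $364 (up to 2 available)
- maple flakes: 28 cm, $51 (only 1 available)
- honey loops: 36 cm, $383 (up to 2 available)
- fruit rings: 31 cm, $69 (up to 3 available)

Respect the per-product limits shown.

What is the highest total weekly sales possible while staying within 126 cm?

1296

A density-first pass picks rice crisps + granola A + cinnamon oats + 2×honey loops — 1295 at 122 cm.
Replace rice crisps and granola A with oat clusters: the trade gains 1 net, giving 1296 at 123 cm.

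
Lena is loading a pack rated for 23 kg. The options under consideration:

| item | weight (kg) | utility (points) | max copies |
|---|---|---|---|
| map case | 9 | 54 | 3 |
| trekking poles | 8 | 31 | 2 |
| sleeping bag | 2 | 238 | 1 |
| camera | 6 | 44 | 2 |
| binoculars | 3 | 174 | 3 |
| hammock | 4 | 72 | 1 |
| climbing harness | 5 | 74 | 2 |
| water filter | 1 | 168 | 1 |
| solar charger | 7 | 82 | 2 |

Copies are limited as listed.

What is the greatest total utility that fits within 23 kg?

1082

Filling by ratio: sleeping bag + 3×binoculars + hammock + climbing harness + water filter for 1074, with 2 kg left unused.
Replace climbing harness with solar charger: the trade gains 8 net, giving 1082 at 23 kg.
Nothing else within 23 kg beats 1082.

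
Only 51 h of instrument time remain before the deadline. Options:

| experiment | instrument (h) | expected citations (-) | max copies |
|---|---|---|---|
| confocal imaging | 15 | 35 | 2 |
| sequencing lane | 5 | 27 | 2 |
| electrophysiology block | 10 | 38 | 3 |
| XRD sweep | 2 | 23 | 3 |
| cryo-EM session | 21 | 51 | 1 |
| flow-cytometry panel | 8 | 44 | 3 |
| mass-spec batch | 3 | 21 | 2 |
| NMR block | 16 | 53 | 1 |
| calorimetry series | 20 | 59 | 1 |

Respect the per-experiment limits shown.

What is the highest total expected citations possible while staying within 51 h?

308

Ranking by ratio (expected citations/h): XRD sweep 11.50, mass-spec batch 7.00, flow-cytometry panel 5.50, sequencing lane 5.40.
A density-first pass picks 2×sequencing lane + 3×XRD sweep + 3×flow-cytometry panel + 2×mass-spec batch — 297 at 46 h.
Replace sequencing lane with electrophysiology block: the trade gains 11 net, giving 308 at 51 h.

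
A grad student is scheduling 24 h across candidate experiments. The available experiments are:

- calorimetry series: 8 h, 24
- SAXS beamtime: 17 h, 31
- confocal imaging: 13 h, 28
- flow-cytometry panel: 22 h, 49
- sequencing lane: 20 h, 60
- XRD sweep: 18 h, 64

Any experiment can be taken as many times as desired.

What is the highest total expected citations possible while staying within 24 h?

72

By expected citations per h: XRD sweep 3.56, calorimetry series 3.00, sequencing lane 3.00 lead.
Greedy by ratio would take XRD sweep: 18 h used, total 64.
Dropping XRD sweep frees 18 h; slotting in 3×calorimetry series (24 h) lifts the total to 72 at 24 h.
No other feasible combination exceeds 72.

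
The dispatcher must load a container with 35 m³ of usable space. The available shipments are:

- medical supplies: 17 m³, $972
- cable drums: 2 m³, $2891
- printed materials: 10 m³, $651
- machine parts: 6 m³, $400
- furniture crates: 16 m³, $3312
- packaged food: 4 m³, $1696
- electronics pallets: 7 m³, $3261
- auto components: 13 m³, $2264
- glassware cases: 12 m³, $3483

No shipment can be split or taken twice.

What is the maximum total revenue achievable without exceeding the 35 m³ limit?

11982

Taking the top-ratio shipments first gives cable drums + machine parts + packaged food + electronics pallets + glassware cases for 11731 (31 m³).
Replace machine parts with printed materials: the trade gains 251 net, giving 11982 at 35 m³.
Next best is cable drums + electronics pallets + auto components + glassware cases at 11899 (34 m³) — short by 83.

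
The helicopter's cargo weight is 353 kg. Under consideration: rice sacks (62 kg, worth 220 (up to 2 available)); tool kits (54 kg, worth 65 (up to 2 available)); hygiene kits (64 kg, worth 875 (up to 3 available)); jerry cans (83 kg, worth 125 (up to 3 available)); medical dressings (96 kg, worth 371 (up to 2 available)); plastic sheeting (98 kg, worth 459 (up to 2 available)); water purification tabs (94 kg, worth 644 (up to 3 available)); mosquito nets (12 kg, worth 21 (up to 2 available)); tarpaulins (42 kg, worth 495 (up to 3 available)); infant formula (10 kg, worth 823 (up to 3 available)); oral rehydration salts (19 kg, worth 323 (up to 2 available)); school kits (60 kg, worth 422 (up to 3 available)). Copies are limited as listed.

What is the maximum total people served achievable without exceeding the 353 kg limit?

6730

Density check — infant formula 82.30, oral rehydration salts 17.00, hygiene kits 13.67, tarpaulins 11.79 are the best per kg.
Best packing: 3×hygiene kits + 2×tarpaulins + 3×infant formula + 2×oral rehydration salts — 344 kg, 6730 total.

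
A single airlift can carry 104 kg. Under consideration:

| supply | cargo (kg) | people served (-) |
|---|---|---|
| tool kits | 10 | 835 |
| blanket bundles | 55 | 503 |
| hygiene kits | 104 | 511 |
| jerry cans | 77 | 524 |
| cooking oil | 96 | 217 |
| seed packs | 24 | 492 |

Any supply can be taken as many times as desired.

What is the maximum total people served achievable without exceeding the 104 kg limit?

Best packing: 10×tool kits — 100 kg, 8350 total.
That's the maximum — no swap from here does better than 8350.

8350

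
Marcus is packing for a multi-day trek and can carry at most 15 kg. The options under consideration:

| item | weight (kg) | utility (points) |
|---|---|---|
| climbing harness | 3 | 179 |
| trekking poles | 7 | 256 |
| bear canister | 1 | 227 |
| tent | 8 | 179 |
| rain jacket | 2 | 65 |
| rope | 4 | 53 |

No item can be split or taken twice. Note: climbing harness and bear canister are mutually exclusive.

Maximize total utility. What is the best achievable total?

Density check — bear canister 227.00, climbing harness 59.67, trekking poles 36.57 are the best per kg.
Best packing: trekking poles + bear canister + rain jacket + rope — 14 kg, 601 total.
No other feasible combination exceeds 601.

601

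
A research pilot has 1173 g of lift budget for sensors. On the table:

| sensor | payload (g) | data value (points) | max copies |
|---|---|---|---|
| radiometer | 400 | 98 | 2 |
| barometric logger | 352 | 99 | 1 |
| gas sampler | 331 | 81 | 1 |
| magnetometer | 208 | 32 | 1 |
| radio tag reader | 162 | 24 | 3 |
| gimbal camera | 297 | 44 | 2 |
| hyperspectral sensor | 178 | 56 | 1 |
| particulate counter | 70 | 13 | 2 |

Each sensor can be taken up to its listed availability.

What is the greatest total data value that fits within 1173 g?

295

Filling by ratio: radiometer + barometric logger + hyperspectral sensor + 2×particulate counter for 279, with 103 g left unused.
Dropping hyperspectral sensor and 2×particulate counter frees 318 g; slotting in radiometer (400 g) lifts the total to 295 at 1152 g.
Nothing else within 1173 g beats 295.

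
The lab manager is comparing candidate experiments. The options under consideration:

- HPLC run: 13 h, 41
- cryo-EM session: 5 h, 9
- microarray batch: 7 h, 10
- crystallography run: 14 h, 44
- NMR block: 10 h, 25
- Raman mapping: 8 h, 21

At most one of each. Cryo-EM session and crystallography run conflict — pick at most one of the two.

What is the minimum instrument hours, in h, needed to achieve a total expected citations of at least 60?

21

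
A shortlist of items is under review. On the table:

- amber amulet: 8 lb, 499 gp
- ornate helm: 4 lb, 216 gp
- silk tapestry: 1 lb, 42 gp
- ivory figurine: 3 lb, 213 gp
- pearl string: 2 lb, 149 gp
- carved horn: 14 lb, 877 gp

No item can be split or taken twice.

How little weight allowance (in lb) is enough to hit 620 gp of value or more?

Minimise lb subject to total value ≥ 620.
amber amulet + pearl string: 648 value at 10 lb.
Below 10 lb the best achievable stays under 620.

10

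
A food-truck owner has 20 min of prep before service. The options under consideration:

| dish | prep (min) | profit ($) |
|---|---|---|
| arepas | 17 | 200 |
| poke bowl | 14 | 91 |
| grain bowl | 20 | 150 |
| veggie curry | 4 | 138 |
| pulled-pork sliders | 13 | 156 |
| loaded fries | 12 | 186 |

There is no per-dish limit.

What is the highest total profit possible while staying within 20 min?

Ranking by ratio (profit/min): veggie curry 34.50, loaded fries 15.50, pulled-pork sliders 12.00.
The ratio ordering already packs tightly: 5×veggie curry, 20 min, 690.

690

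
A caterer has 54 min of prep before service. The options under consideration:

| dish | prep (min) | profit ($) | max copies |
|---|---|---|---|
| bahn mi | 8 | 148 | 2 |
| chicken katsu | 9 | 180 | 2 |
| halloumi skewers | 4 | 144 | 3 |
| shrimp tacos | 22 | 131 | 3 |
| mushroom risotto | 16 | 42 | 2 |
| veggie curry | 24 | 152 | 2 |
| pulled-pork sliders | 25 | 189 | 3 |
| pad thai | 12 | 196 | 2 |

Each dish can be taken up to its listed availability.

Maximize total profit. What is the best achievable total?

A density-first pass picks 2×bahn mi + 2×chicken katsu + 3×halloumi skewers — 1088 at 46 min.
Dropping 2×bahn mi frees 16 min; slotting in 2×pad thai (24 min) lifts the total to 1184 at 54 min.
No other feasible combination exceeds 1184.

1184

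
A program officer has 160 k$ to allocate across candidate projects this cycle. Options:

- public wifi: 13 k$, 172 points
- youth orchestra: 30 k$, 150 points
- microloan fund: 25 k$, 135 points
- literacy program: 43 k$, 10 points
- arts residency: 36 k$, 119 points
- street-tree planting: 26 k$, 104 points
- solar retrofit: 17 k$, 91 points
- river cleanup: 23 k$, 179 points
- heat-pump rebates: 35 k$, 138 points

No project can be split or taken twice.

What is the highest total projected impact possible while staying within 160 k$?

878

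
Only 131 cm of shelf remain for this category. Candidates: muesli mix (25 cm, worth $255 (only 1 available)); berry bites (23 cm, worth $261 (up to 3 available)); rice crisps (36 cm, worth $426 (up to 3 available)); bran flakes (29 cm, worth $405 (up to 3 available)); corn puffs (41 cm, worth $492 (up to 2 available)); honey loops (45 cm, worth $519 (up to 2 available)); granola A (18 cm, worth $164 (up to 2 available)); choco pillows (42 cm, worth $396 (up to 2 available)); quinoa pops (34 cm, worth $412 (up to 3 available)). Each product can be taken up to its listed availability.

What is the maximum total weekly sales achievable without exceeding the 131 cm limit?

Ranking by ratio (weekly sales/cm): bran flakes 13.97, quinoa pops 12.12, corn puffs 12.00.
Taking the top-ratio products first gives 3×bran flakes + quinoa pops for 1627 (121 cm).
Dropping quinoa pops frees 34 cm; slotting in corn puffs (41 cm) lifts the total to 1707 at 128 cm.
Every other selection either busts 131 cm or exceeds an availability limit or fails to beat 1707.

1707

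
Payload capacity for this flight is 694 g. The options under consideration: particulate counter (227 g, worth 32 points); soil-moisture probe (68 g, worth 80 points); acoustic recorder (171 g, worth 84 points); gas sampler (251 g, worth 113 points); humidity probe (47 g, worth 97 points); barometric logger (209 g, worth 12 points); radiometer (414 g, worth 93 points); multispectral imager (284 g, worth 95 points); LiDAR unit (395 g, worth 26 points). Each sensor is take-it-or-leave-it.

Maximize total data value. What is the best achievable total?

385

Greedy by ratio would take soil-moisture probe + acoustic recorder + gas sampler + humidity probe: 537 g used, total 374.
Replace acoustic recorder with multispectral imager: the trade gains 11 net, giving 385 at 650 g.
An exhaustive check of the 512 subsets confirms 385.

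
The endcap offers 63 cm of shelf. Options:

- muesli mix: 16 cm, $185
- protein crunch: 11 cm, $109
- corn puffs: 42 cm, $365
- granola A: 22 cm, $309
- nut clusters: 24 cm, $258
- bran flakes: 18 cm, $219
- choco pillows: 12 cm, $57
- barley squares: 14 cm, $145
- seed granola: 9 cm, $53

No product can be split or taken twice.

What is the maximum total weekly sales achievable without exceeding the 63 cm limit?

752

Taking the top-ratio products first gives muesli mix + granola A + bran flakes for 713 (56 cm).
The 18 cm tied up in bran flakes is better spent on nut clusters — total rises to 752 (62 cm).
That's the maximum — no swap from here does better than 752.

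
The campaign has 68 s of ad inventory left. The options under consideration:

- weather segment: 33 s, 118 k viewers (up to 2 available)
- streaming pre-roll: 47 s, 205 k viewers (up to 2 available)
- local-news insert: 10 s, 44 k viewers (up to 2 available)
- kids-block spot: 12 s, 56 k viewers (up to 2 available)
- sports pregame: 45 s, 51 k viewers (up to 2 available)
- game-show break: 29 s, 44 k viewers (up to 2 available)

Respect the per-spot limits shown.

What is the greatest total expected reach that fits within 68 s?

293

Density check — kids-block spot 4.67, local-news insert 4.40, streaming pre-roll 4.36, weather segment 3.58 are the best per s.
Taking the top-ratio spots first gives 2×local-news insert + 2×kids-block spot for 200 (44 s).
The 24 s tied up in 2×kids-block spot is better spent on streaming pre-roll — total rises to 293 (67 s).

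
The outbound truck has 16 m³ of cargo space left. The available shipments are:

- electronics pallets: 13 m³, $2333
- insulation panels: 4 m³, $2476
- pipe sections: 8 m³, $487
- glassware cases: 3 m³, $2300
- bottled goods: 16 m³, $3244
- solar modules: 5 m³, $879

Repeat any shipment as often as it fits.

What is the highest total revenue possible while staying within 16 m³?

11676

A density-first pass picks 5×glassware cases — 11500 at 15 m³.
The 3 m³ tied up in glassware cases is better spent on insulation panels — total rises to 11676 (16 m³).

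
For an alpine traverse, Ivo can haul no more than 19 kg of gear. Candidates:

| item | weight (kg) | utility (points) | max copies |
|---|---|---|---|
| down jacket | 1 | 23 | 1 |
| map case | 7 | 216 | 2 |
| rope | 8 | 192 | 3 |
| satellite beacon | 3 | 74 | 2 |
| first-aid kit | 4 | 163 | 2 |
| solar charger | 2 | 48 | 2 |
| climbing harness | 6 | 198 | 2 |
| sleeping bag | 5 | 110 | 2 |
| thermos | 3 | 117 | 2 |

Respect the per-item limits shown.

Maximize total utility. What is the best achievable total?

689

Ranking by ratio (utility/kg): first-aid kit 40.75, thermos 39.00, climbing harness 33.00, map case 30.86.
Greedy by ratio would take satellite beacon + 2×first-aid kit + solar charger + 2×thermos: 19 kg used, total 682.
Dropping satellite beacon and thermos frees 6 kg; slotting in climbing harness (6 kg) lifts the total to 689 at 19 kg.
No other feasible combination exceeds 689.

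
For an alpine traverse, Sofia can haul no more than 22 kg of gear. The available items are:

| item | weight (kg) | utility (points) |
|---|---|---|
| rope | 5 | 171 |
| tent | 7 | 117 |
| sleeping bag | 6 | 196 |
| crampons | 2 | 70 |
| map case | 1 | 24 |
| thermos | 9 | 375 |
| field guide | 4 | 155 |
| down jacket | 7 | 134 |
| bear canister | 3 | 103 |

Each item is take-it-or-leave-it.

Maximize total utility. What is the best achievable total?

829

Filling by ratio: crampons + map case + thermos + field guide + bear canister for 727, with 3 kg left unused.
The 3 kg tied up in crampons and map case is better spent on sleeping bag — total rises to 829 (22 kg).
Next best is rope + map case + thermos + field guide + bear canister at 828 (22 kg) — short by 1.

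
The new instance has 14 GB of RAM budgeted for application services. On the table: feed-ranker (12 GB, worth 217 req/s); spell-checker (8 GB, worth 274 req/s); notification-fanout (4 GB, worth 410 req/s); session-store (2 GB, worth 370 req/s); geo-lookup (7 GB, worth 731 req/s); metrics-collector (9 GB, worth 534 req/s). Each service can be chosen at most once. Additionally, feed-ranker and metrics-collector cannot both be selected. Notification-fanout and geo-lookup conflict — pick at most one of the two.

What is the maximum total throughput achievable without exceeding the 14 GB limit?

1101

Ranking by ratio (throughput/GB): session-store 185.00, geo-lookup 104.43, notification-fanout 102.50.
Best packing: session-store + geo-lookup — 9 GB, 1101 total.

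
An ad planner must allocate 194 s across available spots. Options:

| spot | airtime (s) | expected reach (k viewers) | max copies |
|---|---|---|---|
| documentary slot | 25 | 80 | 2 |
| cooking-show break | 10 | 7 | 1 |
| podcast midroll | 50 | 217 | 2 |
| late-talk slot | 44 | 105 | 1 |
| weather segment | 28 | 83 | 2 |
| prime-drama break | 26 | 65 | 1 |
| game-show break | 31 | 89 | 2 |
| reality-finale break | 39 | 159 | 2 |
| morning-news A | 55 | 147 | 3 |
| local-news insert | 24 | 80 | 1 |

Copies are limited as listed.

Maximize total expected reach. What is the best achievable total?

762

Filling by ratio: cooking-show break + 2×podcast midroll + 2×reality-finale break for 759, with 6 s left unused.
The 49 s tied up in cooking-show break and reality-finale break is better spent on game-show break + local-news insert — total rises to 762 (194 s).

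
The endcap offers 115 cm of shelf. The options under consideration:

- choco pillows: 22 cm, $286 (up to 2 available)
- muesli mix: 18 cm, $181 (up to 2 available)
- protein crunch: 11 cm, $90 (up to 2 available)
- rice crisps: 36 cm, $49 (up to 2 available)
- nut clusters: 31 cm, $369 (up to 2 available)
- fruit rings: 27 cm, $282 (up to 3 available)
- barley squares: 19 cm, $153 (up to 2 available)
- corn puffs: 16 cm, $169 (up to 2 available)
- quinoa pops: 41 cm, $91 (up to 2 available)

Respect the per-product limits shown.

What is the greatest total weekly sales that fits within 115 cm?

A density-first pass picks 2×choco pillows + 2×nut clusters — 1310 at 106 cm.
The 31 cm tied up in nut clusters is better spent on protein crunch + fruit rings — total rises to 1313 (113 cm).
That's the maximum — no swap from here does better than 1313.

1313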